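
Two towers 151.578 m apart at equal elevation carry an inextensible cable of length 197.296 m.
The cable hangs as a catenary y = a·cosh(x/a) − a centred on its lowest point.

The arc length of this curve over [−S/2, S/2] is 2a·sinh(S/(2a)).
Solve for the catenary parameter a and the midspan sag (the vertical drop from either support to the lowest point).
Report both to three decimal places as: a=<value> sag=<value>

a=58.729 sag=56.078

seed: a₀ = √(S³/(24(L−S))) = √(151.578³/(24·45.718)) = 56.338467
iter 1: u=1.345244  f(a)=+4.320e+00  f'(a)=-1.936e+00  a ← 56.338467 − (+4.320e+00/-1.936e+00) = 58.569276
iter 2: u=1.294006  f(a)=+2.698e-01  f'(a)=-1.701e+00  a ← 58.569276 − (+2.698e-01/-1.701e+00) = 58.727868
iter 3: u=1.290512  f(a)=+1.208e-03  f'(a)=-1.686e+00  a ← 58.727868 − (+1.208e-03/-1.686e+00) = 58.728584
iter 4: u=1.290496  f(a)=+2.444e-08  f'(a)=-1.686e+00  a ← 58.728584 − (+2.444e-08/-1.686e+00) = 58.728584
iter 5: u=1.290496  f(a)=+0.000e+00  f'(a)=-1.686e+00  a ← 58.728584 − (+0.000e+00/-1.686e+00) = 58.728584
converged: |Δa| < 1e-12 after 5 iterations
sag = a·(cosh(S/(2a)) − 1) = 58.728584·(cosh(1.290496) − 1) = 56.077664
T_max/T_min = cosh(S/(2a)) = 1.954861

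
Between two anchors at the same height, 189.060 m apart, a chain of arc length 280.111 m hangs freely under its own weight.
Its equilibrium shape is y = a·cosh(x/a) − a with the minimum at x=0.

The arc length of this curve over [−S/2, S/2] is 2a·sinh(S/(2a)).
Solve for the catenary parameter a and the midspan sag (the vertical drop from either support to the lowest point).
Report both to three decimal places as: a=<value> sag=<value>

a=59.251 sag=92.822

seed: a₀ = √(S³/(24(L−S))) = √(189.060³/(24·91.051)) = 55.609821
iter 1: u=1.699880  f(a)=+1.410e+01  f'(a)=-4.324e+00  a ← 55.609821 − (+1.410e+01/-4.324e+00) = 58.870137
iter 2: u=1.605738  f(a)=+1.335e+00  f'(a)=-3.541e+00  a ← 58.870137 − (+1.335e+00/-3.541e+00) = 59.247157
iter 3: u=1.595520  f(a)=+1.473e-02  f'(a)=-3.463e+00  a ← 59.247157 − (+1.473e-02/-3.463e+00) = 59.251412
iter 4: u=1.595405  f(a)=+1.838e-06  f'(a)=-3.462e+00  a ← 59.251412 − (+1.838e-06/-3.462e+00) = 59.251412
iter 5: u=1.595405  f(a)=+5.684e-14  f'(a)=-3.462e+00  a ← 59.251412 − (+5.684e-14/-3.462e+00) = 59.251412
converged: |Δa| < 1e-12 after 5 iterations
sag = a·(cosh(S/(2a)) − 1) = 59.251412·(cosh(1.595405) − 1) = 92.821836
T_max/T_min = cosh(S/(2a)) = 2.566576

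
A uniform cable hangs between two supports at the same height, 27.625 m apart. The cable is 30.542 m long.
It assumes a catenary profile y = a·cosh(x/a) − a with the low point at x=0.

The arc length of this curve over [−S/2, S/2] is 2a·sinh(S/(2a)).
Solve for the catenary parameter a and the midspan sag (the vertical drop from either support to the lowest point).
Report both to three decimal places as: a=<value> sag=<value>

seed: a₀ = √(S³/(24(L−S))) = √(27.625³/(24·2.917)) = 17.353201
iter 1: u=0.795963  f(a)=+9.381e-02  f'(a)=-3.580e-01  a ← 17.353201 − (+9.381e-02/-3.580e-01) = 17.615257
iter 2: u=0.784121  f(a)=+2.167e-03  f'(a)=-3.416e-01  a ← 17.615257 − (+2.167e-03/-3.416e-01) = 17.621601
iter 3: u=0.783839  f(a)=+1.217e-06  f'(a)=-3.412e-01  a ← 17.621601 − (+1.217e-06/-3.412e-01) = 17.621605
iter 4: u=0.783839  f(a)=+3.872e-13  f'(a)=-3.412e-01  a ← 17.621605 − (+3.872e-13/-3.412e-01) = 17.621605
converged: |Δa| < 1e-12 after 4 iterations
sag = a·(cosh(S/(2a)) − 1) = 17.621605·(cosh(0.783839) − 1) = 5.696294
T_max/T_min = cosh(S/(2a)) = 1.323256

a=17.622 sag=5.696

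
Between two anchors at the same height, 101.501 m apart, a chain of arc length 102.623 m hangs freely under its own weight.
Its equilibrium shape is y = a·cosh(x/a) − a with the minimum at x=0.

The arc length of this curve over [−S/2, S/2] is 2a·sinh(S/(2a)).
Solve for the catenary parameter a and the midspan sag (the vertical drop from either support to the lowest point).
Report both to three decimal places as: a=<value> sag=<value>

a=197.388 sag=6.560

seed: a₀ = √(S³/(24(L−S))) = √(101.501³/(24·1.122)) = 197.062248
iter 1: u=0.257535  f(a)=+3.727e-03  f'(a)=-1.146e-02  a ← 197.062248 − (+3.727e-03/-1.146e-02) = 197.387354
iter 2: u=0.257111  f(a)=+9.242e-06  f'(a)=-1.141e-02  a ← 197.387354 − (+9.242e-06/-1.141e-02) = 197.388164
iter 3: u=0.257110  f(a)=+5.716e-11  f'(a)=-1.141e-02  a ← 197.388164 − (+5.716e-11/-1.141e-02) = 197.388164
iter 4: u=0.257110  f(a)=+0.000e+00  f'(a)=-1.141e-02  a ← 197.388164 − (+0.000e+00/-1.141e-02) = 197.388164
converged: |Δa| < 1e-12 after 4 iterations
sag = a·(cosh(S/(2a)) − 1) = 197.388164·(cosh(0.257110) − 1) = 6.560254
T_max/T_min = cosh(S/(2a)) = 1.033235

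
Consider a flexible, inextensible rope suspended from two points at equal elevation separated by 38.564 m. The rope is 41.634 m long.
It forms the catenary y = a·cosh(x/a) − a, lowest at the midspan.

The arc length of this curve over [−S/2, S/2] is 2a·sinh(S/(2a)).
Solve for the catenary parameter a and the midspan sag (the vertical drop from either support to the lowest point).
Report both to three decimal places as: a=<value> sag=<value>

seed: a₀ = √(S³/(24(L−S))) = √(38.564³/(24·3.070)) = 27.899621
iter 1: u=0.691121  f(a)=+7.416e-02  f'(a)=-2.308e-01  a ← 27.899621 − (+7.416e-02/-2.308e-01) = 28.220976
iter 2: u=0.683251  f(a)=+1.301e-03  f'(a)=-2.227e-01  a ← 28.220976 − (+1.301e-03/-2.227e-01) = 28.226816
iter 3: u=0.683109  f(a)=+4.160e-07  f'(a)=-2.226e-01  a ← 28.226816 − (+4.160e-07/-2.226e-01) = 28.226818
iter 4: u=0.683109  f(a)=+3.553e-14  f'(a)=-2.226e-01  a ← 28.226818 − (+3.553e-14/-2.226e-01) = 28.226818
converged: |Δa| < 1e-12 after 4 iterations
sag = a·(cosh(S/(2a)) − 1) = 28.226818·(cosh(0.683109) − 1) = 6.845974
T_max/T_min = cosh(S/(2a)) = 1.242534

a=28.227 sag=6.846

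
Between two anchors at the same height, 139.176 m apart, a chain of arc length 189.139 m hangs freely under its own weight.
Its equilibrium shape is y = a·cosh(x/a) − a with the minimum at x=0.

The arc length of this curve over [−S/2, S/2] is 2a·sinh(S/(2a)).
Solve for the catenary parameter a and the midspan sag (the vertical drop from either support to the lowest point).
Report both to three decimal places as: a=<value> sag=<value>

seed: a₀ = √(S³/(24(L−S))) = √(139.176³/(24·49.963)) = 47.415098
iter 1: u=1.467634  f(a)=+5.665e+00  f'(a)=-2.598e+00  a ← 47.415098 − (+5.665e+00/-2.598e+00) = 49.595925
iter 2: u=1.403099  f(a)=+4.143e-01  f'(a)=-2.230e+00  a ← 49.595925 − (+4.143e-01/-2.230e+00) = 49.781672
iter 3: u=1.397864  f(a)=+2.602e-03  f'(a)=-2.203e+00  a ← 49.781672 − (+2.602e-03/-2.203e+00) = 49.782853
iter 4: u=1.397831  f(a)=+1.041e-07  f'(a)=-2.202e+00  a ← 49.782853 − (+1.041e-07/-2.202e+00) = 49.782853
iter 5: u=1.397831  f(a)=+2.842e-14  f'(a)=-2.202e+00  a ← 49.782853 − (+2.842e-14/-2.202e+00) = 49.782853
converged: |Δa| < 1e-12 after 5 iterations
sag = a·(cosh(S/(2a)) − 1) = 49.782853·(cosh(1.397831) − 1) = 57.089607
T_max/T_min = cosh(S/(2a)) = 2.146773

a=49.783 sag=57.090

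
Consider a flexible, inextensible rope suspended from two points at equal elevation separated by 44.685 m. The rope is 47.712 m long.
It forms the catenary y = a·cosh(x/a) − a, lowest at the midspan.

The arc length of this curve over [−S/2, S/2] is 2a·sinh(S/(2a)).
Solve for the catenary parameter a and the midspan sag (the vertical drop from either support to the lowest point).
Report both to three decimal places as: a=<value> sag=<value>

seed: a₀ = √(S³/(24(L−S))) = √(44.685³/(24·3.027)) = 35.045383
iter 1: u=0.637530  f(a)=+6.211e-02  f'(a)=-1.799e-01  a ← 35.045383 − (+6.211e-02/-1.799e-01) = 35.390708
iter 2: u=0.631310  f(a)=+9.300e-04  f'(a)=-1.745e-01  a ← 35.390708 − (+9.300e-04/-1.745e-01) = 35.396038
iter 3: u=0.631215  f(a)=+2.155e-07  f'(a)=-1.744e-01  a ← 35.396038 − (+2.155e-07/-1.744e-01) = 35.396039
iter 4: u=0.631215  f(a)=+1.421e-14  f'(a)=-1.744e-01  a ← 35.396039 − (+1.421e-14/-1.744e-01) = 35.396039
converged: |Δa| < 1e-12 after 4 iterations
sag = a·(cosh(S/(2a)) − 1) = 35.396039·(cosh(0.631215) − 1) = 7.288716
T_max/T_min = cosh(S/(2a)) = 1.205919

a=35.396 sag=7.289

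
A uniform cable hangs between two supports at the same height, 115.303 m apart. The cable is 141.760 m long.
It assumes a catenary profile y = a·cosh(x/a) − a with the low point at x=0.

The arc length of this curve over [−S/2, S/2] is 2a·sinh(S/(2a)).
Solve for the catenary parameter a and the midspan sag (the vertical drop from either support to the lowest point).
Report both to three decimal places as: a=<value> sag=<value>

a=50.743 sag=36.428

seed: a₀ = √(S³/(24(L−S))) = √(115.303³/(24·26.457)) = 49.134325
iter 1: u=1.173345  f(a)=+1.882e+00  f'(a)=-1.233e+00  a ← 49.134325 − (+1.882e+00/-1.233e+00) = 50.661152
iter 2: u=1.137982  f(a)=+9.129e-02  f'(a)=-1.116e+00  a ← 50.661152 − (+9.129e-02/-1.116e+00) = 50.742973
iter 3: u=1.136147  f(a)=+2.390e-04  f'(a)=-1.110e+00  a ← 50.742973 − (+2.390e-04/-1.110e+00) = 50.743189
iter 4: u=1.136143  f(a)=+1.648e-09  f'(a)=-1.110e+00  a ← 50.743189 − (+1.648e-09/-1.110e+00) = 50.743189
iter 5: u=1.136143  f(a)=+2.842e-14  f'(a)=-1.110e+00  a ← 50.743189 − (+2.842e-14/-1.110e+00) = 50.743189
converged: |Δa| < 1e-12 after 5 iterations
sag = a·(cosh(S/(2a)) − 1) = 50.743189·(cosh(1.136143) − 1) = 36.428169
T_max/T_min = cosh(S/(2a)) = 1.717893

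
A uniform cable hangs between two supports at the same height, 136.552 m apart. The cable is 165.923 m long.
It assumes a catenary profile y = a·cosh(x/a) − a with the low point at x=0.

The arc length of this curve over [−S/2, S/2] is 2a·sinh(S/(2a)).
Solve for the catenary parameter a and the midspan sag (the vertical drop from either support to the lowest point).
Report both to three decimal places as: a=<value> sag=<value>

seed: a₀ = √(S³/(24(L−S))) = √(136.552³/(24·29.371)) = 60.101057
iter 1: u=1.136020  f(a)=+1.955e+00  f'(a)=-1.109e+00  a ← 60.101057 − (+1.955e+00/-1.109e+00) = 61.862711
iter 2: u=1.103670  f(a)=+8.923e-02  f'(a)=-1.010e+00  a ← 61.862711 − (+8.923e-02/-1.010e+00) = 61.951032
iter 3: u=1.102096  f(a)=+2.057e-04  f'(a)=-1.006e+00  a ← 61.951032 − (+2.057e-04/-1.006e+00) = 61.951237
iter 4: u=1.102093  f(a)=+1.098e-09  f'(a)=-1.006e+00  a ← 61.951237 − (+1.098e-09/-1.006e+00) = 61.951237
iter 5: u=1.102093  f(a)=-5.684e-14  f'(a)=-1.006e+00  a ← 61.951237 − (-5.684e-14/-1.006e+00) = 61.951237
converged: |Δa| < 1e-12 after 5 iterations
sag = a·(cosh(S/(2a)) − 1) = 61.951237·(cosh(1.102093) − 1) = 41.588930
T_max/T_min = cosh(S/(2a)) = 1.671317

a=61.951 sag=41.589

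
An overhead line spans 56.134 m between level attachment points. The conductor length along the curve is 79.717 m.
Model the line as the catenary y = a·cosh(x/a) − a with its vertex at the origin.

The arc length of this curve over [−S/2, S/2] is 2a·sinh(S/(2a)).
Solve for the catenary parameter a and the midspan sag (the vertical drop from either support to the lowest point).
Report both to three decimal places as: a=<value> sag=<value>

seed: a₀ = √(S³/(24(L−S))) = √(56.134³/(24·23.583)) = 17.678029
iter 1: u=1.587677  f(a)=+3.157e+00  f'(a)=-3.404e+00  a ← 17.678029 − (+3.157e+00/-3.404e+00) = 18.605477
iter 2: u=1.508534  f(a)=+2.655e-01  f'(a)=-2.854e+00  a ← 18.605477 − (+2.655e-01/-2.854e+00) = 18.698506
iter 3: u=1.501029  f(a)=+2.258e-03  f'(a)=-2.805e+00  a ← 18.698506 − (+2.258e-03/-2.805e+00) = 18.699311
iter 4: u=1.500964  f(a)=+1.664e-07  f'(a)=-2.805e+00  a ← 18.699311 − (+1.664e-07/-2.805e+00) = 18.699311
iter 5: u=1.500964  f(a)=-1.421e-14  f'(a)=-2.805e+00  a ← 18.699311 − (-1.421e-14/-2.805e+00) = 18.699311
converged: |Δa| < 1e-12 after 5 iterations
sag = a·(cosh(S/(2a)) − 1) = 18.699311·(cosh(1.500964) − 1) = 25.327548
T_max/T_min = cosh(S/(2a)) = 2.354464

a=18.699 sag=25.328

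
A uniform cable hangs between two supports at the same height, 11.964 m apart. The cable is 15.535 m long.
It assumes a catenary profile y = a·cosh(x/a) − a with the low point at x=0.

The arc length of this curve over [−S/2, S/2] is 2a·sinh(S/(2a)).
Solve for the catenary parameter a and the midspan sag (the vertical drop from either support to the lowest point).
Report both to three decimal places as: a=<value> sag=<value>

a=4.658 sag=4.399

seed: a₀ = √(S³/(24(L−S))) = √(11.964³/(24·3.571)) = 4.470067
iter 1: u=1.338235  f(a)=+3.337e-01  f'(a)=-1.903e+00  a ← 4.470067 − (+3.337e-01/-1.903e+00) = 4.645462
iter 2: u=1.287708  f(a)=+2.065e-02  f'(a)=-1.674e+00  a ← 4.645462 − (+2.065e-02/-1.674e+00) = 4.657797
iter 3: u=1.284298  f(a)=+9.057e-05  f'(a)=-1.659e+00  a ← 4.657797 − (+9.057e-05/-1.659e+00) = 4.657851
iter 4: u=1.284283  f(a)=+1.759e-09  f'(a)=-1.659e+00  a ← 4.657851 − (+1.759e-09/-1.659e+00) = 4.657851
iter 5: u=1.284283  f(a)=+1.776e-15  f'(a)=-1.659e+00  a ← 4.657851 − (+1.776e-15/-1.659e+00) = 4.657851
converged: |Δa| < 1e-12 after 5 iterations
sag = a·(cosh(S/(2a)) − 1) = 4.657851·(cosh(1.284283) − 1) = 4.399170
T_max/T_min = cosh(S/(2a)) = 1.944463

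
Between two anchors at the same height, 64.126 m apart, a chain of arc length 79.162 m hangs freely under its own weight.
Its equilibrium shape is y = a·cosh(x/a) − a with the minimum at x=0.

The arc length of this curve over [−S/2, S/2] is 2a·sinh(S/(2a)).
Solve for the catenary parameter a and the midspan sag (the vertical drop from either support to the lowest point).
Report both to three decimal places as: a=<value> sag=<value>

a=27.936 sag=20.511

seed: a₀ = √(S³/(24(L−S))) = √(64.126³/(24·15.036)) = 27.032079
iter 1: u=1.186109  f(a)=+1.094e+00  f'(a)=-1.277e+00  a ← 27.032079 − (+1.094e+00/-1.277e+00) = 27.888597
iter 2: u=1.149681  f(a)=+5.414e-02  f'(a)=-1.153e+00  a ← 27.888597 − (+5.414e-02/-1.153e+00) = 27.935533
iter 3: u=1.147750  f(a)=+1.479e-04  f'(a)=-1.147e+00  a ← 27.935533 − (+1.479e-04/-1.147e+00) = 27.935662
iter 4: u=1.147744  f(a)=+1.111e-09  f'(a)=-1.147e+00  a ← 27.935662 − (+1.111e-09/-1.147e+00) = 27.935662
iter 5: u=1.147744  f(a)=-1.421e-14  f'(a)=-1.147e+00  a ← 27.935662 − (-1.421e-14/-1.147e+00) = 27.935662
converged: |Δa| < 1e-12 after 5 iterations
sag = a·(cosh(S/(2a)) − 1) = 27.935662·(cosh(1.147744) − 1) = 20.510770
T_max/T_min = cosh(S/(2a)) = 1.734215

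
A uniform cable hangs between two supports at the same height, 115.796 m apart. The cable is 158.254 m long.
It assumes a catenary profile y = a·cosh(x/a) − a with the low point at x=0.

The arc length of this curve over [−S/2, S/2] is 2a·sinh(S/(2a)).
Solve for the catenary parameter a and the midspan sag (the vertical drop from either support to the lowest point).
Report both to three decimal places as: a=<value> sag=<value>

seed: a₀ = √(S³/(24(L−S))) = √(115.796³/(24·42.458)) = 39.035069
iter 1: u=1.483230  f(a)=+4.923e+00  f'(a)=-2.693e+00  a ← 39.035069 − (+4.923e+00/-2.693e+00) = 40.862900
iter 2: u=1.416884  f(a)=+3.669e-01  f'(a)=-2.305e+00  a ← 40.862900 − (+3.669e-01/-2.305e+00) = 41.022039
iter 3: u=1.411388  f(a)=+2.401e-03  f'(a)=-2.275e+00  a ← 41.022039 − (+2.401e-03/-2.275e+00) = 41.023094
iter 4: u=1.411351  f(a)=+1.043e-07  f'(a)=-2.275e+00  a ← 41.023094 − (+1.043e-07/-2.275e+00) = 41.023094
iter 5: u=1.411351  f(a)=+0.000e+00  f'(a)=-2.275e+00  a ← 41.023094 − (+0.000e+00/-2.275e+00) = 41.023094
converged: |Δa| < 1e-12 after 5 iterations
sag = a·(cosh(S/(2a)) − 1) = 41.023094·(cosh(1.411351) − 1) = 48.105893
T_max/T_min = cosh(S/(2a)) = 2.172654

a=41.023 sag=48.106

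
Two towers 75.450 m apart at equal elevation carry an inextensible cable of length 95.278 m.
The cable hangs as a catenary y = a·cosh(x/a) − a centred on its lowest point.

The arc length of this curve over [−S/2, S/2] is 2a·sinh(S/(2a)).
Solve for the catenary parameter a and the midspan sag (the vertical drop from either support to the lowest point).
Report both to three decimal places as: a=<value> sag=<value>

seed: a₀ = √(S³/(24(L−S))) = √(75.450³/(24·19.828)) = 30.043034
iter 1: u=1.255699  f(a)=+1.623e+00  f'(a)=-1.540e+00  a ← 30.043034 − (+1.623e+00/-1.540e+00) = 31.096948
iter 2: u=1.213142  f(a)=+8.933e-02  f'(a)=-1.375e+00  a ← 31.096948 − (+8.933e-02/-1.375e+00) = 31.161917
iter 3: u=1.210612  f(a)=+3.054e-04  f'(a)=-1.366e+00  a ← 31.161917 − (+3.054e-04/-1.366e+00) = 31.162140
iter 4: u=1.210604  f(a)=+3.596e-09  f'(a)=-1.365e+00  a ← 31.162140 − (+3.596e-09/-1.365e+00) = 31.162140
iter 5: u=1.210604  f(a)=-1.421e-14  f'(a)=-1.365e+00  a ← 31.162140 − (-1.421e-14/-1.365e+00) = 31.162140
converged: |Δa| < 1e-12 after 5 iterations
sag = a·(cosh(S/(2a)) − 1) = 31.162140·(cosh(1.210604) − 1) = 25.763718
T_max/T_min = cosh(S/(2a)) = 1.826763

a=31.162 sag=25.764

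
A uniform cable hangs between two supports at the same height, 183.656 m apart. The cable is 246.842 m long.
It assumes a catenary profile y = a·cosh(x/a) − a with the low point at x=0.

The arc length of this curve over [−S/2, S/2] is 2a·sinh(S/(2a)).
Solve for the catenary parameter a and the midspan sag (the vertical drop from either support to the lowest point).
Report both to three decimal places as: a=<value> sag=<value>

seed: a₀ = √(S³/(24(L−S))) = √(183.656³/(24·63.186)) = 63.913357
iter 1: u=1.436758  f(a)=+6.852e+00  f'(a)=-2.417e+00  a ← 63.913357 − (+6.852e+00/-2.417e+00) = 66.748487
iter 2: u=1.375732  f(a)=+4.823e-01  f'(a)=-2.087e+00  a ← 66.748487 − (+4.823e-01/-2.087e+00) = 66.979527
iter 3: u=1.370986  f(a)=+2.789e-03  f'(a)=-2.063e+00  a ← 66.979527 − (+2.789e-03/-2.063e+00) = 66.980879
iter 4: u=1.370958  f(a)=+9.451e-08  f'(a)=-2.063e+00  a ← 66.980879 − (+9.451e-08/-2.063e+00) = 66.980879
iter 5: u=1.370958  f(a)=+0.000e+00  f'(a)=-2.063e+00  a ← 66.980879 − (+0.000e+00/-2.063e+00) = 66.980879
converged: |Δa| < 1e-12 after 5 iterations
sag = a·(cosh(S/(2a)) − 1) = 66.980879·(cosh(1.370958) − 1) = 73.444124
T_max/T_min = cosh(S/(2a)) = 2.096494

a=66.981 sag=73.444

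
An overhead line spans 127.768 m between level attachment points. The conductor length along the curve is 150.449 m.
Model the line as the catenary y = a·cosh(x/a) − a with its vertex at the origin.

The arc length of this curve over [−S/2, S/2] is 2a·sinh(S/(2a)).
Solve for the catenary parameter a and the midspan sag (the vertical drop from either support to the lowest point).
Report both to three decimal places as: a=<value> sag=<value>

seed: a₀ = √(S³/(24(L−S))) = √(127.768³/(24·22.681)) = 61.900823
iter 1: u=1.032038  f(a)=+1.239e+00  f'(a)=-8.139e-01  a ← 61.900823 − (+1.239e+00/-8.139e-01) = 63.423087
iter 2: u=1.007267  f(a)=+4.718e-02  f'(a)=-7.530e-01  a ← 63.423087 − (+4.718e-02/-7.530e-01) = 63.485739
iter 3: u=1.006273  f(a)=+7.439e-05  f'(a)=-7.506e-01  a ← 63.485739 − (+7.439e-05/-7.506e-01) = 63.485838
iter 4: u=1.006272  f(a)=+1.857e-10  f'(a)=-7.506e-01  a ← 63.485838 − (+1.857e-10/-7.506e-01) = 63.485838
iter 5: u=1.006272  f(a)=+0.000e+00  f'(a)=-7.506e-01  a ← 63.485838 − (+0.000e+00/-7.506e-01) = 63.485838
converged: |Δa| < 1e-12 after 5 iterations
sag = a·(cosh(S/(2a)) − 1) = 63.485838·(cosh(1.006272) − 1) = 34.947779
T_max/T_min = cosh(S/(2a)) = 1.550481

a=63.486 sag=34.948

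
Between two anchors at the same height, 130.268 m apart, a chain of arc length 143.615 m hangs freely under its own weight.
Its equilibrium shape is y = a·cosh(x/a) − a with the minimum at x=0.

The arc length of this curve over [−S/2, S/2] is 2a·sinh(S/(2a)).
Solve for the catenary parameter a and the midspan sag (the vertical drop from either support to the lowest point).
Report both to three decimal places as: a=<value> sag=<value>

a=84.320 sag=26.433

seed: a₀ = √(S³/(24(L−S))) = √(130.268³/(24·13.347)) = 83.072861
iter 1: u=0.784059  f(a)=+4.163e-01  f'(a)=-3.415e-01  a ← 83.072861 − (+4.163e-01/-3.415e-01) = 84.291831
iter 2: u=0.772720  f(a)=+9.340e-03  f'(a)=-3.264e-01  a ← 84.291831 − (+9.340e-03/-3.264e-01) = 84.320450
iter 3: u=0.772458  f(a)=+4.941e-06  f'(a)=-3.260e-01  a ← 84.320450 − (+4.941e-06/-3.260e-01) = 84.320466
iter 4: u=0.772458  f(a)=+1.364e-12  f'(a)=-3.260e-01  a ← 84.320466 − (+1.364e-12/-3.260e-01) = 84.320466
converged: |Δa| < 1e-12 after 4 iterations
sag = a·(cosh(S/(2a)) − 1) = 84.320466·(cosh(0.772458) − 1) = 26.432674
T_max/T_min = cosh(S/(2a)) = 1.313479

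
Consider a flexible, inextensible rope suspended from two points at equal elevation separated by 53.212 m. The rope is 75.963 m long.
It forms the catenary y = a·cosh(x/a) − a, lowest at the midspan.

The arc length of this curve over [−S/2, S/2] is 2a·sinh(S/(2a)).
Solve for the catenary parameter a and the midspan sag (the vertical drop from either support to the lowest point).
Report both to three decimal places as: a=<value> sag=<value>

a=17.587 sag=24.269

seed: a₀ = √(S³/(24(L−S))) = √(53.212³/(24·22.751)) = 16.611487
iter 1: u=1.601663  f(a)=+3.103e+00  f'(a)=-3.509e+00  a ← 16.611487 − (+3.103e+00/-3.509e+00) = 17.495660
iter 2: u=1.520720  f(a)=+2.650e-01  f'(a)=-2.933e+00  a ← 17.495660 − (+2.650e-01/-2.933e+00) = 17.585982
iter 3: u=1.512910  f(a)=+2.330e-03  f'(a)=-2.882e+00  a ← 17.585982 − (+2.330e-03/-2.882e+00) = 17.586791
iter 4: u=1.512840  f(a)=+1.838e-07  f'(a)=-2.882e+00  a ← 17.586791 − (+1.838e-07/-2.882e+00) = 17.586791
iter 5: u=1.512840  f(a)=+0.000e+00  f'(a)=-2.882e+00  a ← 17.586791 − (+0.000e+00/-2.882e+00) = 17.586791
converged: |Δa| < 1e-12 after 5 iterations
sag = a·(cosh(S/(2a)) − 1) = 17.586791·(cosh(1.512840) − 1) = 24.268789
T_max/T_min = cosh(S/(2a)) = 2.379944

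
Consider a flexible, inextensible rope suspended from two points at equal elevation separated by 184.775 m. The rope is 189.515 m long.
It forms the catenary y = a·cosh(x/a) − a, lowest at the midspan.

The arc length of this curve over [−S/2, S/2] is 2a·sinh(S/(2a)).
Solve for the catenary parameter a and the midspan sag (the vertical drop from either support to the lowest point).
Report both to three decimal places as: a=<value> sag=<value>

a=236.389 sag=18.285

seed: a₀ = √(S³/(24(L−S))) = √(184.775³/(24·4.740)) = 235.488674
iter 1: u=0.392322  f(a)=+3.661e-02  f'(a)=-4.088e-02  a ← 235.488674 − (+3.661e-02/-4.088e-02) = 236.384283
iter 2: u=0.390836  f(a)=+2.099e-04  f'(a)=-4.041e-02  a ← 236.384283 − (+2.099e-04/-4.041e-02) = 236.389478
iter 3: u=0.390827  f(a)=+6.989e-09  f'(a)=-4.041e-02  a ← 236.389478 − (+6.989e-09/-4.041e-02) = 236.389478
iter 4: u=0.390827  f(a)=+2.842e-14  f'(a)=-4.041e-02  a ← 236.389478 − (+2.842e-14/-4.041e-02) = 236.389478
converged: |Δa| < 1e-12 after 4 iterations
sag = a·(cosh(S/(2a)) − 1) = 236.389478·(cosh(0.390827) − 1) = 18.284763
T_max/T_min = cosh(S/(2a)) = 1.077350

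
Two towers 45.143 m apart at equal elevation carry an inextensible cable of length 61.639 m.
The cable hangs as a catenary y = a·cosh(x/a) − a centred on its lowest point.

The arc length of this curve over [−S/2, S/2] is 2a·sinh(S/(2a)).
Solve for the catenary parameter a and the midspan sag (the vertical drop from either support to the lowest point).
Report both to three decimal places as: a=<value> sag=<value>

a=16.018 sag=18.716

seed: a₀ = √(S³/(24(L−S))) = √(45.143³/(24·16.496)) = 15.243710
iter 1: u=1.480709  f(a)=+1.906e+00  f'(a)=-2.678e+00  a ← 15.243710 − (+1.906e+00/-2.678e+00) = 15.955451
iter 2: u=1.414658  f(a)=+1.416e-01  f'(a)=-2.293e+00  a ← 15.955451 − (+1.416e-01/-2.293e+00) = 16.017200
iter 3: u=1.409204  f(a)=+9.204e-04  f'(a)=-2.263e+00  a ← 16.017200 − (+9.204e-04/-2.263e+00) = 16.017606
iter 4: u=1.409168  f(a)=+3.945e-08  f'(a)=-2.263e+00  a ← 16.017606 − (+3.945e-08/-2.263e+00) = 16.017606
iter 5: u=1.409168  f(a)=-7.105e-15  f'(a)=-2.263e+00  a ← 16.017606 − (-7.105e-15/-2.263e+00) = 16.017606
converged: |Δa| < 1e-12 after 5 iterations
sag = a·(cosh(S/(2a)) − 1) = 16.017606·(cosh(1.409168) − 1) = 18.715739
T_max/T_min = cosh(S/(2a)) = 2.168448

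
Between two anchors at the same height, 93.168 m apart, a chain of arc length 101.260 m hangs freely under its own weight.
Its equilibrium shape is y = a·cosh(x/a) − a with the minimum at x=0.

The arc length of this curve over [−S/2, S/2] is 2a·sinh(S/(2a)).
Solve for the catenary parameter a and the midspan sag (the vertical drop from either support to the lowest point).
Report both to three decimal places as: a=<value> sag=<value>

seed: a₀ = √(S³/(24(L−S))) = √(93.168³/(24·8.092)) = 64.530733
iter 1: u=0.721889  f(a)=+2.135e-01  f'(a)=-2.641e-01  a ← 64.530733 − (+2.135e-01/-2.641e-01) = 65.339038
iter 2: u=0.712958  f(a)=+4.077e-03  f'(a)=-2.541e-01  a ← 65.339038 − (+4.077e-03/-2.541e-01) = 65.355084
iter 3: u=0.712783  f(a)=+1.552e-06  f'(a)=-2.539e-01  a ← 65.355084 − (+1.552e-06/-2.539e-01) = 65.355090
iter 4: u=0.712783  f(a)=+2.274e-13  f'(a)=-2.539e-01  a ← 65.355090 − (+2.274e-13/-2.539e-01) = 65.355090
converged: |Δa| < 1e-12 after 4 iterations
sag = a·(cosh(S/(2a)) − 1) = 65.355090·(cosh(0.712783) − 1) = 17.317062
T_max/T_min = cosh(S/(2a)) = 1.264969

a=65.355 sag=17.317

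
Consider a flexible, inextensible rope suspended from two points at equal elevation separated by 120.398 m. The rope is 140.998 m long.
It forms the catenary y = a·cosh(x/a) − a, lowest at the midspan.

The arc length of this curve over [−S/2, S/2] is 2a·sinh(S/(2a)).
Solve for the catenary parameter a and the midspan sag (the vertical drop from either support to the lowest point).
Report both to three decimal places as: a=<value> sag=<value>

seed: a₀ = √(S³/(24(L−S))) = √(120.398³/(24·20.600)) = 59.414121
iter 1: u=1.013210  f(a)=+1.084e+00  f'(a)=-7.673e-01  a ← 59.414121 − (+1.084e+00/-7.673e-01) = 60.826385
iter 2: u=0.989686  f(a)=+3.984e-02  f'(a)=-7.118e-01  a ← 60.826385 − (+3.984e-02/-7.118e-01) = 60.882355
iter 3: u=0.988776  f(a)=+5.841e-05  f'(a)=-7.097e-01  a ← 60.882355 − (+5.841e-05/-7.097e-01) = 60.882437
iter 4: u=0.988774  f(a)=+1.259e-10  f'(a)=-7.097e-01  a ← 60.882437 − (+1.259e-10/-7.097e-01) = 60.882437
iter 5: u=0.988774  f(a)=+0.000e+00  f'(a)=-7.097e-01  a ← 60.882437 − (+0.000e+00/-7.097e-01) = 60.882437
converged: |Δa| < 1e-12 after 5 iterations
sag = a·(cosh(S/(2a)) − 1) = 60.882437·(cosh(0.988774) − 1) = 32.266799
T_max/T_min = cosh(S/(2a)) = 1.529985

a=60.882 sag=32.267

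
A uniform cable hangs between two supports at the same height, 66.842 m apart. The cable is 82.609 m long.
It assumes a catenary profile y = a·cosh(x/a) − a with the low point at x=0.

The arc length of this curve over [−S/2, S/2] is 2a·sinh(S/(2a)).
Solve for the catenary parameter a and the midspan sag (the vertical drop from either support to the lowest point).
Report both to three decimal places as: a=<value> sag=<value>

a=29.037 sag=21.453

seed: a₀ = √(S³/(24(L−S))) = √(66.842³/(24·15.767)) = 28.092734
iter 1: u=1.189667  f(a)=+1.154e+00  f'(a)=-1.290e+00  a ← 28.092734 − (+1.154e+00/-1.290e+00) = 28.987660
iter 2: u=1.152939  f(a)=+5.744e-02  f'(a)=-1.164e+00  a ← 28.987660 − (+5.744e-02/-1.164e+00) = 29.037005
iter 3: u=1.150980  f(a)=+1.588e-04  f'(a)=-1.158e+00  a ← 29.037005 − (+1.588e-04/-1.158e+00) = 29.037142
iter 4: u=1.150974  f(a)=+1.221e-09  f'(a)=-1.158e+00  a ← 29.037142 − (+1.221e-09/-1.158e+00) = 29.037142
iter 5: u=1.150974  f(a)=-1.421e-14  f'(a)=-1.158e+00  a ← 29.037142 − (-1.421e-14/-1.158e+00) = 29.037142
converged: |Δa| < 1e-12 after 5 iterations
sag = a·(cosh(S/(2a)) − 1) = 29.037142·(cosh(1.150974) − 1) = 21.452633
T_max/T_min = cosh(S/(2a)) = 1.738800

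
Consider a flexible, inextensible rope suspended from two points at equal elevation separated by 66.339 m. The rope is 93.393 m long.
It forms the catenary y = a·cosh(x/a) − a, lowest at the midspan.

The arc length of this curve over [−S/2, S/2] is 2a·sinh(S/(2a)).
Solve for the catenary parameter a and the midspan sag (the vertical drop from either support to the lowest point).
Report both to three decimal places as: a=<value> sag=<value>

a=22.397 sag=29.393

seed: a₀ = √(S³/(24(L−S))) = √(66.339³/(24·27.054)) = 21.204694
iter 1: u=1.564253  f(a)=+3.509e+00  f'(a)=-3.233e+00  a ← 21.204694 − (+3.509e+00/-3.233e+00) = 22.290140
iter 2: u=1.488079  f(a)=+2.875e-01  f'(a)=-2.723e+00  a ← 22.290140 − (+2.875e-01/-2.723e+00) = 22.395699
iter 3: u=1.481066  f(a)=+2.309e-03  f'(a)=-2.680e+00  a ← 22.395699 − (+2.309e-03/-2.680e+00) = 22.396561
iter 4: u=1.481009  f(a)=+1.516e-07  f'(a)=-2.679e+00  a ← 22.396561 − (+1.516e-07/-2.679e+00) = 22.396561
iter 5: u=1.481009  f(a)=+0.000e+00  f'(a)=-2.679e+00  a ← 22.396561 − (+0.000e+00/-2.679e+00) = 22.396561
converged: |Δa| < 1e-12 after 5 iterations
sag = a·(cosh(S/(2a)) − 1) = 22.396561·(cosh(1.481009) − 1) = 29.393101
T_max/T_min = cosh(S/(2a)) = 2.312393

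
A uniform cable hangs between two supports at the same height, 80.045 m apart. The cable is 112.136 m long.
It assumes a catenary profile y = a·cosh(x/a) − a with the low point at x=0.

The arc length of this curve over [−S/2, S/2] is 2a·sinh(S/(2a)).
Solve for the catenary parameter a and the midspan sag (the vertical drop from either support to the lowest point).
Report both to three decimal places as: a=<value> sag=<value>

a=27.233 sag=35.099

seed: a₀ = √(S³/(24(L−S))) = √(80.045³/(24·32.091)) = 25.805012
iter 1: u=1.550958  f(a)=+4.088e+00  f'(a)=-3.139e+00  a ← 25.805012 − (+4.088e+00/-3.139e+00) = 27.107340
iter 2: u=1.476445  f(a)=+3.299e-01  f'(a)=-2.651e+00  a ← 27.107340 − (+3.299e-01/-2.651e+00) = 27.231761
iter 3: u=1.469699  f(a)=+2.564e-03  f'(a)=-2.610e+00  a ← 27.231761 − (+2.564e-03/-2.610e+00) = 27.232743
iter 4: u=1.469646  f(a)=+1.576e-07  f'(a)=-2.610e+00  a ← 27.232743 − (+1.576e-07/-2.610e+00) = 27.232743
iter 5: u=1.469646  f(a)=-2.842e-14  f'(a)=-2.610e+00  a ← 27.232743 − (-2.842e-14/-2.610e+00) = 27.232743
converged: |Δa| < 1e-12 after 5 iterations
sag = a·(cosh(S/(2a)) − 1) = 27.232743·(cosh(1.469646) − 1) = 35.098974
T_max/T_min = cosh(S/(2a)) = 2.288852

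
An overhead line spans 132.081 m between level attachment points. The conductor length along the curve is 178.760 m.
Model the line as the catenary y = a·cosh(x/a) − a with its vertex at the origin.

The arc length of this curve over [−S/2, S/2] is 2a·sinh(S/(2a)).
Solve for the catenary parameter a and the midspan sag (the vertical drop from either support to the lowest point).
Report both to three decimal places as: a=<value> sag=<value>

a=47.584 sag=53.673

seed: a₀ = √(S³/(24(L−S))) = √(132.081³/(24·46.679)) = 45.351758
iter 1: u=1.456184  f(a)=+5.206e+00  f'(a)=-2.529e+00  a ← 45.351758 − (+5.206e+00/-2.529e+00) = 47.410110
iter 2: u=1.392962  f(a)=+3.754e-01  f'(a)=-2.177e+00  a ← 47.410110 − (+3.754e-01/-2.177e+00) = 47.582595
iter 3: u=1.387913  f(a)=+2.288e-03  f'(a)=-2.150e+00  a ← 47.582595 − (+2.288e-03/-2.150e+00) = 47.583659
iter 4: u=1.387882  f(a)=+8.608e-08  f'(a)=-2.150e+00  a ← 47.583659 − (+8.608e-08/-2.150e+00) = 47.583659
iter 5: u=1.387882  f(a)=+0.000e+00  f'(a)=-2.150e+00  a ← 47.583659 − (+0.000e+00/-2.150e+00) = 47.583659
converged: |Δa| < 1e-12 after 5 iterations
sag = a·(cosh(S/(2a)) − 1) = 47.583659·(cosh(1.387882) − 1) = 53.673385
T_max/T_min = cosh(S/(2a)) = 2.127979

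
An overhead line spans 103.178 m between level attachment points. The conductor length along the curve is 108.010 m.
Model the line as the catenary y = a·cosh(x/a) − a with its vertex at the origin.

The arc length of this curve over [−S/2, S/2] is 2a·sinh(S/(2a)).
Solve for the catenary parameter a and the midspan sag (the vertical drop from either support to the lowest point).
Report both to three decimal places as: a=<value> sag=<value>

a=97.998 sag=13.895

seed: a₀ = √(S³/(24(L−S))) = √(103.178³/(24·4.832)) = 97.322123
iter 1: u=0.530085  f(a)=+6.834e-02  f'(a)=-1.021e-01  a ← 97.322123 − (+6.834e-02/-1.021e-01) = 97.991383
iter 2: u=0.526465  f(a)=+7.114e-04  f'(a)=-1.000e-01  a ← 97.991383 − (+7.114e-04/-1.000e-01) = 97.998497
iter 3: u=0.526426  f(a)=+7.888e-08  f'(a)=-9.998e-02  a ← 97.998497 − (+7.888e-08/-9.998e-02) = 97.998498
iter 4: u=0.526426  f(a)=+1.421e-14  f'(a)=-9.998e-02  a ← 97.998498 − (+1.421e-14/-9.998e-02) = 97.998498
converged: |Δa| < 1e-12 after 4 iterations
sag = a·(cosh(S/(2a)) − 1) = 97.998498·(cosh(0.526426) − 1) = 13.895405
T_max/T_min = cosh(S/(2a)) = 1.141792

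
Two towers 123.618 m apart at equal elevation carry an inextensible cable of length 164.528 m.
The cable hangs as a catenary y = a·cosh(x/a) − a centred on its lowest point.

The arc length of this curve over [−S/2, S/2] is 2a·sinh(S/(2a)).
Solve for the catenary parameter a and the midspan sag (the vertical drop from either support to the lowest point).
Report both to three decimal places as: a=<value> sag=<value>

seed: a₀ = √(S³/(24(L−S))) = √(123.618³/(24·40.910)) = 43.863392
iter 1: u=1.409125  f(a)=+4.259e+00  f'(a)=-2.263e+00  a ← 43.863392 − (+4.259e+00/-2.263e+00) = 45.745436
iter 2: u=1.351151  f(a)=+2.895e-01  f'(a)=-1.965e+00  a ← 45.745436 − (+2.895e-01/-1.965e+00) = 45.892747
iter 3: u=1.346814  f(a)=+1.553e-03  f'(a)=-1.944e+00  a ← 45.892747 − (+1.553e-03/-1.944e+00) = 45.893545
iter 4: u=1.346791  f(a)=+4.519e-08  f'(a)=-1.944e+00  a ← 45.893545 − (+4.519e-08/-1.944e+00) = 45.893545
iter 5: u=1.346791  f(a)=+0.000e+00  f'(a)=-1.944e+00  a ← 45.893545 − (+0.000e+00/-1.944e+00) = 45.893545
converged: |Δa| < 1e-12 after 5 iterations
sag = a·(cosh(S/(2a)) − 1) = 45.893545·(cosh(1.346791) − 1) = 48.306153
T_max/T_min = cosh(S/(2a)) = 2.052570

a=45.894 sag=48.306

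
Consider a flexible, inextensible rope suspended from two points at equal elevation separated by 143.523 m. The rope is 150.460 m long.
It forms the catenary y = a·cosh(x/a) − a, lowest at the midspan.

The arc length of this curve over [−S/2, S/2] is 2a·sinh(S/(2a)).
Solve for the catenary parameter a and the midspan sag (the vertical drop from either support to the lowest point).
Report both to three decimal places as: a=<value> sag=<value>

seed: a₀ = √(S³/(24(L−S))) = √(143.523³/(24·6.937)) = 133.257232
iter 1: u=0.538519  f(a)=+1.013e-01  f'(a)=-1.072e-01  a ← 133.257232 − (+1.013e-01/-1.072e-01) = 134.202358
iter 2: u=0.534726  f(a)=+1.088e-03  f'(a)=-1.049e-01  a ← 134.202358 − (+1.088e-03/-1.049e-01) = 134.212729
iter 3: u=0.534685  f(a)=+1.285e-07  f'(a)=-1.048e-01  a ← 134.212729 − (+1.285e-07/-1.048e-01) = 134.212730
iter 4: u=0.534685  f(a)=-2.842e-14  f'(a)=-1.048e-01  a ← 134.212730 − (-2.842e-14/-1.048e-01) = 134.212730
converged: |Δa| < 1e-12 after 4 iterations
sag = a·(cosh(S/(2a)) − 1) = 134.212730·(cosh(0.534685) − 1) = 19.646328
T_max/T_min = cosh(S/(2a)) = 1.146382

a=134.213 sag=19.646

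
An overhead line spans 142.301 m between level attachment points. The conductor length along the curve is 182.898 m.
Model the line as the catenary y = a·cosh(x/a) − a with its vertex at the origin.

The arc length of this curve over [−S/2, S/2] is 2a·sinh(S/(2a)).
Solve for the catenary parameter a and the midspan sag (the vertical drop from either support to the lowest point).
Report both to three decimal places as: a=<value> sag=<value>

a=56.572 sag=50.961

seed: a₀ = √(S³/(24(L−S))) = √(142.301³/(24·40.597)) = 54.382521
iter 1: u=1.308334  f(a)=+3.620e+00  f'(a)=-1.765e+00  a ← 54.382521 − (+3.620e+00/-1.765e+00) = 56.433622
iter 2: u=1.260782  f(a)=+2.149e-01  f'(a)=-1.561e+00  a ← 56.433622 − (+2.149e-01/-1.561e+00) = 56.571273
iter 3: u=1.257714  f(a)=+8.627e-04  f'(a)=-1.548e+00  a ← 56.571273 − (+8.627e-04/-1.548e+00) = 56.571830
iter 4: u=1.257702  f(a)=+1.403e-08  f'(a)=-1.548e+00  a ← 56.571830 − (+1.403e-08/-1.548e+00) = 56.571830
iter 5: u=1.257702  f(a)=+0.000e+00  f'(a)=-1.548e+00  a ← 56.571830 − (+0.000e+00/-1.548e+00) = 56.571830
converged: |Δa| < 1e-12 after 5 iterations
sag = a·(cosh(S/(2a)) − 1) = 56.571830·(cosh(1.257702) − 1) = 50.960917
T_max/T_min = cosh(S/(2a)) = 1.900818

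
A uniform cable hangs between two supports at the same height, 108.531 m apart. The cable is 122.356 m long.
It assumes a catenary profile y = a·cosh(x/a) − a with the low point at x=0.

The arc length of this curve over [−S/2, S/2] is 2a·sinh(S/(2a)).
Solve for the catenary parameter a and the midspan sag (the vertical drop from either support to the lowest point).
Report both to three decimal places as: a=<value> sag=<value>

a=63.224 sag=24.753

seed: a₀ = √(S³/(24(L−S))) = √(108.531³/(24·13.825)) = 62.071539
iter 1: u=0.874241  f(a)=+5.380e-01  f'(a)=-4.804e-01  a ← 62.071539 − (+5.380e-01/-4.804e-01) = 63.191419
iter 2: u=0.858748  f(a)=+1.491e-02  f'(a)=-4.542e-01  a ← 63.191419 − (+1.491e-02/-4.542e-01) = 63.224241
iter 3: u=0.858302  f(a)=+1.216e-05  f'(a)=-4.534e-01  a ← 63.224241 − (+1.216e-05/-4.534e-01) = 63.224268
iter 4: u=0.858302  f(a)=+8.114e-12  f'(a)=-4.534e-01  a ← 63.224268 − (+8.114e-12/-4.534e-01) = 63.224268
converged: |Δa| < 1e-12 after 4 iterations
sag = a·(cosh(S/(2a)) − 1) = 63.224268·(cosh(0.858302) − 1) = 24.753319
T_max/T_min = cosh(S/(2a)) = 1.391516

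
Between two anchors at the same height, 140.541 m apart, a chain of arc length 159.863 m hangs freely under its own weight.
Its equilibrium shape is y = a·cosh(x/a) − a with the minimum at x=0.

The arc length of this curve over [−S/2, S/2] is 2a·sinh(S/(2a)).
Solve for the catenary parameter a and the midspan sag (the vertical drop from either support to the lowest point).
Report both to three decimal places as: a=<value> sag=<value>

seed: a₀ = √(S³/(24(L−S))) = √(140.541³/(24·19.322)) = 77.370054
iter 1: u=0.908239  f(a)=+8.128e-01  f'(a)=-5.419e-01  a ← 77.370054 − (+8.128e-01/-5.419e-01) = 78.869891
iter 2: u=0.890967  f(a)=+2.424e-02  f'(a)=-5.100e-01  a ← 78.869891 − (+2.424e-02/-5.100e-01) = 78.917409
iter 3: u=0.890431  f(a)=+2.302e-05  f'(a)=-5.091e-01  a ← 78.917409 − (+2.302e-05/-5.091e-01) = 78.917455
iter 4: u=0.890430  f(a)=+2.080e-11  f'(a)=-5.091e-01  a ← 78.917455 − (+2.080e-11/-5.091e-01) = 78.917455
converged: |Δa| < 1e-12 after 4 iterations
sag = a·(cosh(S/(2a)) − 1) = 78.917455·(cosh(0.890430) − 1) = 33.408007
T_max/T_min = cosh(S/(2a)) = 1.423328

a=78.917 sag=33.408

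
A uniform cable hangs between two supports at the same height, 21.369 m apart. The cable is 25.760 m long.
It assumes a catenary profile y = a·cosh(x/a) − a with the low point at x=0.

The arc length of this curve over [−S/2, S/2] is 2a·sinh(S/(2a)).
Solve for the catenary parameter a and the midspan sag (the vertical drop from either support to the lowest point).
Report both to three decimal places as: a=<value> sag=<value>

seed: a₀ = √(S³/(24(L−S))) = √(21.369³/(24·4.391)) = 9.622523
iter 1: u=1.110364  f(a)=+2.788e-01  f'(a)=-1.030e+00  a ← 9.622523 − (+2.788e-01/-1.030e+00) = 9.893109
iter 2: u=1.079994  f(a)=+1.219e-02  f'(a)=-9.419e-01  a ← 9.893109 − (+1.219e-02/-9.419e-01) = 9.906051
iter 3: u=1.078583  f(a)=+2.568e-05  f'(a)=-9.380e-01  a ← 9.906051 − (+2.568e-05/-9.380e-01) = 9.906079
iter 4: u=1.078580  f(a)=+1.144e-10  f'(a)=-9.379e-01  a ← 9.906079 − (+1.144e-10/-9.379e-01) = 9.906079
iter 5: u=1.078580  f(a)=+7.105e-15  f'(a)=-9.379e-01  a ← 9.906079 − (+7.105e-15/-9.379e-01) = 9.906079
converged: |Δa| < 1e-12 after 5 iterations
sag = a·(cosh(S/(2a)) − 1) = 9.906079·(cosh(1.078580) − 1) = 6.342761
T_max/T_min = cosh(S/(2a)) = 1.640290

a=9.906 sag=6.343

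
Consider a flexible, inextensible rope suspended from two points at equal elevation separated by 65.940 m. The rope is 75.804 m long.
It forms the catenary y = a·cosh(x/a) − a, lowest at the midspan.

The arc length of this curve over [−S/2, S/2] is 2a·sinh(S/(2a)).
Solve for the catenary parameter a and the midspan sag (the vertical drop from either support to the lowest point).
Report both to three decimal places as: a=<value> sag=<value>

a=35.556 sag=16.413

seed: a₀ = √(S³/(24(L−S))) = √(65.940³/(24·9.864)) = 34.800963
iter 1: u=0.947388  f(a)=+4.522e-01  f'(a)=-6.194e-01  a ← 34.800963 − (+4.522e-01/-6.194e-01) = 35.531078
iter 2: u=0.927920  f(a)=+1.462e-02  f'(a)=-5.799e-01  a ← 35.531078 − (+1.462e-02/-5.799e-01) = 35.556294
iter 3: u=0.927262  f(a)=+1.642e-05  f'(a)=-5.786e-01  a ← 35.556294 − (+1.642e-05/-5.786e-01) = 35.556322
iter 4: u=0.927261  f(a)=+2.075e-11  f'(a)=-5.786e-01  a ← 35.556322 − (+2.075e-11/-5.786e-01) = 35.556322
iter 5: u=0.927261  f(a)=+0.000e+00  f'(a)=-5.786e-01  a ← 35.556322 − (+0.000e+00/-5.786e-01) = 35.556322
converged: |Δa| < 1e-12 after 5 iterations
sag = a·(cosh(S/(2a)) − 1) = 35.556322·(cosh(0.927261) − 1) = 16.413031
T_max/T_min = cosh(S/(2a)) = 1.461607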